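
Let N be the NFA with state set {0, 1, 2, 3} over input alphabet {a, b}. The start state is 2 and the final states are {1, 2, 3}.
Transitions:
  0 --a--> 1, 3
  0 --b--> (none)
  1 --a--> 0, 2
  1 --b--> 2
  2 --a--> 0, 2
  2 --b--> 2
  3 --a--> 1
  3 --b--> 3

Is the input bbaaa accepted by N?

accepted

Start: {2}
read b: {2}
read b: {2}
read a: {0, 2}
read a: {0, 1, 2, 3}
read a: {0, 1, 2, 3}
Reachable ∩ accepting = {1, 2, 3} — nonempty.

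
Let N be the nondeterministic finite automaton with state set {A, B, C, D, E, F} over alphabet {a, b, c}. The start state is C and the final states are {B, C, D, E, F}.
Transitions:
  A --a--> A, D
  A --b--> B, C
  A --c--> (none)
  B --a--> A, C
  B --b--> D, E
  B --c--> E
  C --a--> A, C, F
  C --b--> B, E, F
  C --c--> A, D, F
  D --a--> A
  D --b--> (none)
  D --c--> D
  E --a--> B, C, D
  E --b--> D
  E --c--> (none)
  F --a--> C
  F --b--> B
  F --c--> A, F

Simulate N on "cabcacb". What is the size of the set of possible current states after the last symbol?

3

Start: {C}
read c: {A, D, F}
read a: {A, C, D}
read b: {B, C, E, F}
read c: {A, D, E, F}
read a: {A, B, C, D}
read c: {A, D, E, F}
read b: {B, C, D}
Final reachable set {B, C, D} has 3 states.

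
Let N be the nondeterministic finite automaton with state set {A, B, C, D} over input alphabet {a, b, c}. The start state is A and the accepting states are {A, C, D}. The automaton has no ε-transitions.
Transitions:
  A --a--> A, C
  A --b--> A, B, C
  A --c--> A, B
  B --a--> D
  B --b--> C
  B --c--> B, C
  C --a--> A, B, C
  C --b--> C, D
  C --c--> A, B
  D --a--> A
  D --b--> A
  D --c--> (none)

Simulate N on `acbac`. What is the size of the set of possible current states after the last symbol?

3

Start: {A}
read a: {A, C}
read c: {A, B}
read b: {A, B, C}
read a: {A, B, C, D}
read c: {A, B, C}
Final reachable set {A, B, C} has 3 states.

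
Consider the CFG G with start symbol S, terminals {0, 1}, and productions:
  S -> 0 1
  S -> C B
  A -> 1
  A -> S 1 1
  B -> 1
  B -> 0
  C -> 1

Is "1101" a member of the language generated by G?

no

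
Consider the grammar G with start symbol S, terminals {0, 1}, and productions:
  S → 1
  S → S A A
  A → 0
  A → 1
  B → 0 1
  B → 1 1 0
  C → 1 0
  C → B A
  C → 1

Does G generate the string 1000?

no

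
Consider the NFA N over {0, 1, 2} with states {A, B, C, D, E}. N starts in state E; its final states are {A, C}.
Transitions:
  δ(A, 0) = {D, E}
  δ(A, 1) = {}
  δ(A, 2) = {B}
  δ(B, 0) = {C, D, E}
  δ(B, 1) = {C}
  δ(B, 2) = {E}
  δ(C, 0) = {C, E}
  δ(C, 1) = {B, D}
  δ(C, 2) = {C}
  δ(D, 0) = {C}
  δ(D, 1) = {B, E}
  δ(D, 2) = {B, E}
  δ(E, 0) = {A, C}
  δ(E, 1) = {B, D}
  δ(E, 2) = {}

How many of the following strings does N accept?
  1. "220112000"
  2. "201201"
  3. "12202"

1

"220112000": rejected
"201201": rejected
"12202": accepted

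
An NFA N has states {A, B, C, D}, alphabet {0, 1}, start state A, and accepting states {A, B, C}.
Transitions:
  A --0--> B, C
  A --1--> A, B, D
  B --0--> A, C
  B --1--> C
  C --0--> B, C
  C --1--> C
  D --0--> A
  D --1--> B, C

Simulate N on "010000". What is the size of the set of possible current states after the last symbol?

Start: {A}
read 0: {B, C}
read 1: {C}
read 0: {B, C}
read 0: {A, B, C}
read 0: {A, B, C}
read 0: {A, B, C}
Final reachable set {A, B, C} has 3 states.

3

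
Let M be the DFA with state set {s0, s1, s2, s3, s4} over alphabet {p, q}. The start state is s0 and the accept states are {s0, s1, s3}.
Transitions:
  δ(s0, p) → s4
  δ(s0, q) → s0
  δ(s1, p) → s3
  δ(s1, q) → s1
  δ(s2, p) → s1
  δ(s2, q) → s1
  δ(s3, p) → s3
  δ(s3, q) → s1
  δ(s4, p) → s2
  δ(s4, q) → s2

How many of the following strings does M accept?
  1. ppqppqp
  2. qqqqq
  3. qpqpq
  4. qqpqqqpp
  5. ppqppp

5

ppqppqp: accepted
qqqqq: accepted
qpqpq: accepted
qqpqqqpp: accepted
ppqppp: accepted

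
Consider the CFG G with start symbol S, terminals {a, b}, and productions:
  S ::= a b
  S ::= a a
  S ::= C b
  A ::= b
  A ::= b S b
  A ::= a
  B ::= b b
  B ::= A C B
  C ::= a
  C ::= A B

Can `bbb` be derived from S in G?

no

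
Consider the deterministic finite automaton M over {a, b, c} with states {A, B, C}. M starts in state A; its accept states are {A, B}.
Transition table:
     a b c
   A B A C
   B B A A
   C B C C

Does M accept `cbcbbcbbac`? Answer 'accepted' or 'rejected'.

accepted

A --c--> C
C --b--> C
C --c--> C
C --b--> C
C --b--> C
C --c--> C
C --b--> C
C --b--> C
C --a--> B
B --c--> A
End in state A, which is an accepting state.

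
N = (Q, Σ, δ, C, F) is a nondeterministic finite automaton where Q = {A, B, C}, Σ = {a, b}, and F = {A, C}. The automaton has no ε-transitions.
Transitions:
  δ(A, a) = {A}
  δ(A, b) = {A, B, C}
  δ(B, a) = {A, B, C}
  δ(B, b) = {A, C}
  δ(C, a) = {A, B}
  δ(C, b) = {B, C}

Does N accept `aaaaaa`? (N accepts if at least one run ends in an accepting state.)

Start: {C}
read a: {A, B}
read a: {A, B, C}
read a: {A, B, C}
read a: {A, B, C}
read a: {A, B, C}
read a: {A, B, C}
Reachable ∩ accepting = {A, C} — nonempty.

accepted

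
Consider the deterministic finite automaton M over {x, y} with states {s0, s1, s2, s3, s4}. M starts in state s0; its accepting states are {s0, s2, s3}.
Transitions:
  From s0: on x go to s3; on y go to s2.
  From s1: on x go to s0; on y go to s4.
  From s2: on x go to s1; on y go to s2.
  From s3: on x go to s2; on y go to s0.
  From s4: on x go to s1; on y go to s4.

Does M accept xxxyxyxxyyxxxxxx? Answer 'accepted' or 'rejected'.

accepted

s0 --x--> s3
s3 --x--> s2
s2 --x--> s1
s1 --y--> s4
s4 --x--> s1
s1 --y--> s4
s4 --x--> s1
s1 --x--> s0
s0 --y--> s2
s2 --y--> s2
s2 --x--> s1
s1 --x--> s0
s0 --x--> s3
s3 --x--> s2
s2 --x--> s1
s1 --x--> s0
End in state s0, which is an accepting state.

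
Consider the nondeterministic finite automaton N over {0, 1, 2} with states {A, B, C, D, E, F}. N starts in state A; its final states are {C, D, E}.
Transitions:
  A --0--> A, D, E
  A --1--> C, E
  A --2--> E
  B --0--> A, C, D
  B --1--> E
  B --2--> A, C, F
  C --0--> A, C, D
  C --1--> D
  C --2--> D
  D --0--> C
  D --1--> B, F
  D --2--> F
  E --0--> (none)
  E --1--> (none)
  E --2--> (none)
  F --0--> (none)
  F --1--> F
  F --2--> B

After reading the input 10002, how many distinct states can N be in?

3

Start: {A}
read 1: {C, E}
read 0: {A, C, D}
read 0: {A, C, D, E}
read 0: {A, C, D, E}
read 2: {D, E, F}
Final reachable set {D, E, F} has 3 states.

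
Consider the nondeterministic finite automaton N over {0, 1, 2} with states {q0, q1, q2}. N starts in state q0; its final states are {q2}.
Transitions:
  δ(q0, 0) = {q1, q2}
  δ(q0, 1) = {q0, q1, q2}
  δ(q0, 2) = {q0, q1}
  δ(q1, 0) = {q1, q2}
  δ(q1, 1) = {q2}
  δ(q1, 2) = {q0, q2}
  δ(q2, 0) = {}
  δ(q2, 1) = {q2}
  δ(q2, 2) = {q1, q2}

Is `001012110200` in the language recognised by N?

rejected

Start: {q0}
read 0: {q1, q2}
read 0: {q1, q2}
read 1: {q2}
read 0: {}
The reachable set is empty and stays empty for the remaining 8 symbols.
Reachable ∩ accepting = {} — empty.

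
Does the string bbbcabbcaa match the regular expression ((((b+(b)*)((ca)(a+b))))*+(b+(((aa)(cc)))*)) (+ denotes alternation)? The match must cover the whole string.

The left alternative (((b+(b)*)((ca)(a+b))))* matches bbbcabbcaa.

yes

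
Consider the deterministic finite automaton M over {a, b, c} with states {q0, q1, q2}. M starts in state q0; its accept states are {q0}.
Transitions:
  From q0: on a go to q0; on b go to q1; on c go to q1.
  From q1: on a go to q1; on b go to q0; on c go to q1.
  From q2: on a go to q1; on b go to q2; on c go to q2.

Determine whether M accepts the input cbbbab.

q0 --c--> q1
q1 --b--> q0
q0 --b--> q1
q1 --b--> q0
q0 --a--> q0
q0 --b--> q1
End in state q1, which is not an accepting state.

rejected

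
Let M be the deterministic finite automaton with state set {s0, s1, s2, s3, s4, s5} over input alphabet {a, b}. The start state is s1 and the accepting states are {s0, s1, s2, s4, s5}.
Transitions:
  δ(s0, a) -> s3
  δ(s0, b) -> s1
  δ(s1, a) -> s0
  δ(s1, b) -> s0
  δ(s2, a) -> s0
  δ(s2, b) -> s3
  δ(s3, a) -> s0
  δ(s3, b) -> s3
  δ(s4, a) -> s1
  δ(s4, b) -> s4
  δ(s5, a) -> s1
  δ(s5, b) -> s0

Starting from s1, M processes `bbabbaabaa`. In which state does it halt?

s3

s1 --b--> s0
s0 --b--> s1
s1 --a--> s0
s0 --b--> s1
s1 --b--> s0
s0 --a--> s3
s3 --a--> s0
s0 --b--> s1
s1 --a--> s0
s0 --a--> s3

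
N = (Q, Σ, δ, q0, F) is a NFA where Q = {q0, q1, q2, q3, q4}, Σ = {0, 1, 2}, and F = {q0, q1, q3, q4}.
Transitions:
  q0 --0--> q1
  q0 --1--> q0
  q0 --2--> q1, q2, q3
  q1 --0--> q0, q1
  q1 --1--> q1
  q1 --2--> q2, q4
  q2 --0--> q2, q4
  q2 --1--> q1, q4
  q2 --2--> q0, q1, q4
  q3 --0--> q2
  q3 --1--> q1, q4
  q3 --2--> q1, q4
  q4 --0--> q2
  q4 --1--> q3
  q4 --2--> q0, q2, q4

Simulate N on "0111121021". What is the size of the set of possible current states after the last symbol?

4

Start: {q0}
read 0: {q1}
read 1: {q1}
read 1: {q1}
read 1: {q1}
read 1: {q1}
read 2: {q2, q4}
read 1: {q1, q3, q4}
read 0: {q0, q1, q2}
read 2: {q0, q1, q2, q3, q4}
read 1: {q0, q1, q3, q4}
Final reachable set {q0, q1, q3, q4} has 4 states.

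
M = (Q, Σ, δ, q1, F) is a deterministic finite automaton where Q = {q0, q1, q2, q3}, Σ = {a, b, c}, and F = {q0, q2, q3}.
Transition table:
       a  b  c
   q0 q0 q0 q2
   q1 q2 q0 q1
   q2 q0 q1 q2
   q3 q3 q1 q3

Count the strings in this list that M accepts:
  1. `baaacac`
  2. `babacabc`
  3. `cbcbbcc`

3

`baaacac`: accepted
`babacabc`: accepted
`cbcbbcc`: accepted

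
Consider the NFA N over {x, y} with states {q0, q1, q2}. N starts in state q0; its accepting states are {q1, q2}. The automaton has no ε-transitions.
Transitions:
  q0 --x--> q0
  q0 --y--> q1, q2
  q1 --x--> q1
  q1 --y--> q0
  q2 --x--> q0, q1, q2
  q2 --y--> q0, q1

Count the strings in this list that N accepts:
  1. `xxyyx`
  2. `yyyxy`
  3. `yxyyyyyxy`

3

`xxyyx`: accepted
`yyyxy`: accepted
`yxyyyyyxy`: accepted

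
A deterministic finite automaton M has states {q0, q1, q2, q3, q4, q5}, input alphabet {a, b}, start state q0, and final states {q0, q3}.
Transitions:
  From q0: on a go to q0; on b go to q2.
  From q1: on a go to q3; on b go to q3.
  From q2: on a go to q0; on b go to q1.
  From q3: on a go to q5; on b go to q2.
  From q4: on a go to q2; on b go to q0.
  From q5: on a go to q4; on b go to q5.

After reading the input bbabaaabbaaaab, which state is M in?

q0 --b--> q2
q2 --b--> q1
q1 --a--> q3
q3 --b--> q2
q2 --a--> q0
q0 --a--> q0
q0 --a--> q0
q0 --b--> q2
q2 --b--> q1
q1 --a--> q3
q3 --a--> q5
q5 --a--> q4
q4 --a--> q2
q2 --b--> q1

q1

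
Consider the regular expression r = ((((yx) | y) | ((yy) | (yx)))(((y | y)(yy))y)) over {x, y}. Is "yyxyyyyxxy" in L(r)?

no

No split of yyxyyyyxxy into u·v has (((yx)|y)|((yy)|(yx))) matching u and (((y|y)(yy))y) matching v.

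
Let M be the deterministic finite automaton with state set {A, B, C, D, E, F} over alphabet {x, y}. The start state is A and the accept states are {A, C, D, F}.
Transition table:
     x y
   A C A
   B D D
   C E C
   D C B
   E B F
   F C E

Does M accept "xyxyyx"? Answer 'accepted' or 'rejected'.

rejected

A --x--> C
C --y--> C
C --x--> E
E --y--> F
F --y--> E
E --x--> B
End in state B, which is not an accepting state.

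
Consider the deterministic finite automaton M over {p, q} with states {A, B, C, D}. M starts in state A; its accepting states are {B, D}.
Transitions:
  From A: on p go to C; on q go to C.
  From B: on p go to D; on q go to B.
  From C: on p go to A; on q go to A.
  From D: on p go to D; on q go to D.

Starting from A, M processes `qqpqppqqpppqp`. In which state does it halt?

A --q--> C
C --q--> A
A --p--> C
C --q--> A
A --p--> C
C --p--> A
A --q--> C
C --q--> A
A --p--> C
C --p--> A
A --p--> C
C --q--> A
A --p--> C

C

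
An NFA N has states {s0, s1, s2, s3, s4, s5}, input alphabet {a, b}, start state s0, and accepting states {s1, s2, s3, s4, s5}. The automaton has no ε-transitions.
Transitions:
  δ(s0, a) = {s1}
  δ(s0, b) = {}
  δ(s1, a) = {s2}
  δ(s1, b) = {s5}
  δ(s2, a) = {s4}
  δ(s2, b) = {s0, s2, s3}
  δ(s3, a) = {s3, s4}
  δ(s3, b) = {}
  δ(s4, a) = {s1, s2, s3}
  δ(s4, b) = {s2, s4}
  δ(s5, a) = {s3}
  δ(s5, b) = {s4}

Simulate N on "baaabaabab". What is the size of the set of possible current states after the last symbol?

Start: {s0}
read b: {}
The reachable set is empty and stays empty for the remaining 9 symbols.
Final reachable set {} has 0 states.

0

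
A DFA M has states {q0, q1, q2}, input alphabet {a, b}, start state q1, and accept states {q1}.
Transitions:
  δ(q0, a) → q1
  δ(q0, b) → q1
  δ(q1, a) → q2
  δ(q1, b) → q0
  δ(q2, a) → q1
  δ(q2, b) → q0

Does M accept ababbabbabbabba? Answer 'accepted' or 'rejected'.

rejected

q1 --a--> q2
q2 --b--> q0
q0 --a--> q1
q1 --b--> q0
q0 --b--> q1
q1 --a--> q2
q2 --b--> q0
q0 --b--> q1
q1 --a--> q2
q2 --b--> q0
q0 --b--> q1
q1 --a--> q2
q2 --b--> q0
q0 --b--> q1
q1 --a--> q2
End in state q2, which is not an accepting state.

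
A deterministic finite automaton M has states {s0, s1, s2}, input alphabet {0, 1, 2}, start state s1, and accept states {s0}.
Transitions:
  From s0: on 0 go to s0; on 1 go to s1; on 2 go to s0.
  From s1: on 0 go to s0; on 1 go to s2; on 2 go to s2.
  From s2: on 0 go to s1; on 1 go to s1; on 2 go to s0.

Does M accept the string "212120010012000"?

s1 --2--> s2
s2 --1--> s1
s1 --2--> s2
s2 --1--> s1
s1 --2--> s2
s2 --0--> s1
s1 --0--> s0
s0 --1--> s1
s1 --0--> s0
s0 --0--> s0
s0 --1--> s1
s1 --2--> s2
s2 --0--> s1
s1 --0--> s0
s0 --0--> s0
End in state s0, which is an accepting state.

accepted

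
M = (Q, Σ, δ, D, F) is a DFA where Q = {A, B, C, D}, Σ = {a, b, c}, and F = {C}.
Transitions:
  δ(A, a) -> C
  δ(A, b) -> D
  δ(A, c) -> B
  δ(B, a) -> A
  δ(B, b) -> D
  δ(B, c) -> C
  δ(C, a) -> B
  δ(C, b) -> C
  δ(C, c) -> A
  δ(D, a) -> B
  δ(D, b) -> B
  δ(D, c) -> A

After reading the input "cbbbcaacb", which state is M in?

D --c--> A
A --b--> D
D --b--> B
B --b--> D
D --c--> A
A --a--> C
C --a--> B
B --c--> C
C --b--> C

C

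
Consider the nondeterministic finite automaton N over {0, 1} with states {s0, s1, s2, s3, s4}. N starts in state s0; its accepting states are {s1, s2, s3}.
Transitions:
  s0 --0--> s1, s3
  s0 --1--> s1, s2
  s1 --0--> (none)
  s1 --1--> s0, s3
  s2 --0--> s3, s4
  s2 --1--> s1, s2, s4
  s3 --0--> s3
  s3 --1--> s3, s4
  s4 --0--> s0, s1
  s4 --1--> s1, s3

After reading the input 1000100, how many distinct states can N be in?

2

Start: {s0}
read 1: {s1, s2}
read 0: {s3, s4}
read 0: {s0, s1, s3}
read 0: {s1, s3}
read 1: {s0, s3, s4}
read 0: {s0, s1, s3}
read 0: {s1, s3}
Final reachable set {s1, s3} has 2 states.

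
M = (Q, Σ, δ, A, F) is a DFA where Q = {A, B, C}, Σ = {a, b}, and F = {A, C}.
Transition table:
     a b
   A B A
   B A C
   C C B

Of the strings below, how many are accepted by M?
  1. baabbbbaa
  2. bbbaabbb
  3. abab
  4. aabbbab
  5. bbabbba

4

baabbbbaa: accepted
bbbaabbb: accepted
abab: rejected
aabbbab: accepted
bbabbba: accepted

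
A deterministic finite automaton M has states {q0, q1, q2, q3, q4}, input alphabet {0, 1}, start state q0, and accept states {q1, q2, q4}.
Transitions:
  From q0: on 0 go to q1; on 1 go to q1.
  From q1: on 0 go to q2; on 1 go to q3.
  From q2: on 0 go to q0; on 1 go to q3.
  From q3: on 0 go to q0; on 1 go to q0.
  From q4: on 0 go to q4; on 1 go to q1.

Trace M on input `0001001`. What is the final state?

q1

q0 --0--> q1
q1 --0--> q2
q2 --0--> q0
q0 --1--> q1
q1 --0--> q2
q2 --0--> q0
q0 --1--> q1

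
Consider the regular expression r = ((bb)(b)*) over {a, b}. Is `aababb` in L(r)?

No split of aababb into u·v has (bb) matching u and (b)* matching v.

no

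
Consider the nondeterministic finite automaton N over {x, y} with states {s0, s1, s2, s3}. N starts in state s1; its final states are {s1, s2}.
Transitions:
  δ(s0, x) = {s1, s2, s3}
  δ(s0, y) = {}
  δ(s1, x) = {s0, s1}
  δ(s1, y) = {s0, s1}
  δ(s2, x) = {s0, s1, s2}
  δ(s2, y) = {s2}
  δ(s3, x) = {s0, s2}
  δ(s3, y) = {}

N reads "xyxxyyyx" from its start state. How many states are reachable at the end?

4

Start: {s1}
read x: {s0, s1}
read y: {s0, s1}
read x: {s0, s1, s2, s3}
read x: {s0, s1, s2, s3}
read y: {s0, s1, s2}
read y: {s0, s1, s2}
read y: {s0, s1, s2}
read x: {s0, s1, s2, s3}
Final reachable set {s0, s1, s2, s3} has 4 states.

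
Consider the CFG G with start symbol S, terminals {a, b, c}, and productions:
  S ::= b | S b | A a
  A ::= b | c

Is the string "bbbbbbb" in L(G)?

yes

S ⇒ Sb ⇒ Sbb ⇒ Sbbb ⇒ Sbbbb ⇒ Sbbbbb ⇒ Sbbbbbb ⇒ bbbbbbb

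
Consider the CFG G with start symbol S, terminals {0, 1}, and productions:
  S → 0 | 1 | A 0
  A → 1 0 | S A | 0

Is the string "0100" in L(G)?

yes

S ⇒ A0 ⇒ SA0 ⇒ 0A0 ⇒ 0100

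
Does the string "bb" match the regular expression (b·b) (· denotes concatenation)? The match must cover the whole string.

yes

Split as b·b: b matches b and b matches b.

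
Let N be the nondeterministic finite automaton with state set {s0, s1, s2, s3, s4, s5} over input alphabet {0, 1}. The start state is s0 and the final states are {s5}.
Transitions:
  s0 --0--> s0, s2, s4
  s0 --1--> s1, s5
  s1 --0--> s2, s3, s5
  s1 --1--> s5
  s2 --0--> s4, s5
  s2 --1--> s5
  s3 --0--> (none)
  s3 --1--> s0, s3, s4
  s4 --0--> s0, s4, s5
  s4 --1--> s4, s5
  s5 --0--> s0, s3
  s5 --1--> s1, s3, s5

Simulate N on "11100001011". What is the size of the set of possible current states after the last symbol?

Start: {s0}
read 1: {s1, s5}
read 1: {s1, s3, s5}
read 1: {s0, s1, s3, s4, s5}
read 0: {s0, s2, s3, s4, s5}
read 0: {s0, s2, s3, s4, s5}
read 0: {s0, s2, s3, s4, s5}
read 0: {s0, s2, s3, s4, s5}
read 1: {s0, s1, s3, s4, s5}
read 0: {s0, s2, s3, s4, s5}
read 1: {s0, s1, s3, s4, s5}
read 1: {s0, s1, s3, s4, s5}
Final reachable set {s0, s1, s3, s4, s5} has 5 states.

5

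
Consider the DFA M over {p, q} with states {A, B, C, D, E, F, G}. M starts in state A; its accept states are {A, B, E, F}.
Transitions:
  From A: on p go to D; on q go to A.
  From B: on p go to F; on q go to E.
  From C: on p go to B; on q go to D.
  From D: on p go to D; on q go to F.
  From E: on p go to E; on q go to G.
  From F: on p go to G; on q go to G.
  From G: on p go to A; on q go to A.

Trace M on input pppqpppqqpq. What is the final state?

A --p--> D
D --p--> D
D --p--> D
D --q--> F
F --p--> G
G --p--> A
A --p--> D
D --q--> F
F --q--> G
G --p--> A
A --q--> A

A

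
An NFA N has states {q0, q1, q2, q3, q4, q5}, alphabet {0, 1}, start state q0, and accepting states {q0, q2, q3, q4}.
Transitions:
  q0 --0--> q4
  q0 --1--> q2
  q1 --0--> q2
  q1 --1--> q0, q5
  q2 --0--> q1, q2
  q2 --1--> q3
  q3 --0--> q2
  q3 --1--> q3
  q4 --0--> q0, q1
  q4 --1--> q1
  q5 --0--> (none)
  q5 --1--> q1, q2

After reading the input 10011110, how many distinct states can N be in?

Start: {q0}
read 1: {q2}
read 0: {q1, q2}
read 0: {q1, q2}
read 1: {q0, q3, q5}
read 1: {q1, q2, q3}
read 1: {q0, q3, q5}
read 1: {q1, q2, q3}
read 0: {q1, q2}
Final reachable set {q1, q2} has 2 states.

2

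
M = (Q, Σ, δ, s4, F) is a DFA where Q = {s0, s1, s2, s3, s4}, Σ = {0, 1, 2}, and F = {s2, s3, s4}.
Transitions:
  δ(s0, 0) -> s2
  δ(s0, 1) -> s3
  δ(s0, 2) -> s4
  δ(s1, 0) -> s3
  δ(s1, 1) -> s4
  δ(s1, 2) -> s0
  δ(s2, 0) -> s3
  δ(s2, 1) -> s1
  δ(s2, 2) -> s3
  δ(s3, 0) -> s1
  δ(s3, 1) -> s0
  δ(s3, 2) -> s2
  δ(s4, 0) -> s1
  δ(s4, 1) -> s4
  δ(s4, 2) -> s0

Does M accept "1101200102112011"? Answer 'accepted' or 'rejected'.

accepted

s4 --1--> s4
s4 --1--> s4
s4 --0--> s1
s1 --1--> s4
s4 --2--> s0
s0 --0--> s2
s2 --0--> s3
s3 --1--> s0
s0 --0--> s2
s2 --2--> s3
s3 --1--> s0
s0 --1--> s3
s3 --2--> s2
s2 --0--> s3
s3 --1--> s0
s0 --1--> s3
End in state s3, which is an accepting state.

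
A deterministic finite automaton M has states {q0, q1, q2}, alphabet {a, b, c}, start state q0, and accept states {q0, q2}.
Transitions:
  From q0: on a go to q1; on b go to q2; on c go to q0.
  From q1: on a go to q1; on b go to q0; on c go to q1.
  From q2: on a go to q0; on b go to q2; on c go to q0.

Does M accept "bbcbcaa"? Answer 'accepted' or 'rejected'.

rejected

q0 --b--> q2
q2 --b--> q2
q2 --c--> q0
q0 --b--> q2
q2 --c--> q0
q0 --a--> q1
q1 --a--> q1
End in state q1, which is not an accepting state.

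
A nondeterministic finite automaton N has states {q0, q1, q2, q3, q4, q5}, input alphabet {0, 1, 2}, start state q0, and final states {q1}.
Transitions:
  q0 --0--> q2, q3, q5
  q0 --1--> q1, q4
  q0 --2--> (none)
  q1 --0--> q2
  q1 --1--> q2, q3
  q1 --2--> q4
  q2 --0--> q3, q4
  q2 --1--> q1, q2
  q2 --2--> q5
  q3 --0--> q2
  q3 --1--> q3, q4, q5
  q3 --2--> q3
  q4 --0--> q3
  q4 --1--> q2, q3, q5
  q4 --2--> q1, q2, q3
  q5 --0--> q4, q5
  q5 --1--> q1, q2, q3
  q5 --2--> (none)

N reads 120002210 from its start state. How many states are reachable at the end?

4

Start: {q0}
read 1: {q1, q4}
read 2: {q1, q2, q3, q4}
read 0: {q2, q3, q4}
read 0: {q2, q3, q4}
read 0: {q2, q3, q4}
read 2: {q1, q2, q3, q5}
read 2: {q3, q4, q5}
read 1: {q1, q2, q3, q4, q5}
read 0: {q2, q3, q4, q5}
Final reachable set {q2, q3, q4, q5} has 4 states.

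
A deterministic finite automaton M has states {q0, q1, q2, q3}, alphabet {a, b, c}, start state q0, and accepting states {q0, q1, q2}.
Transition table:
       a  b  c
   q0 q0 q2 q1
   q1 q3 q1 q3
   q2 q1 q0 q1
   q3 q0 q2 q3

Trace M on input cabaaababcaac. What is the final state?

q0 --c--> q1
q1 --a--> q3
q3 --b--> q2
q2 --a--> q1
q1 --a--> q3
q3 --a--> q0
q0 --b--> q2
q2 --a--> q1
q1 --b--> q1
q1 --c--> q3
q3 --a--> q0
q0 --a--> q0
q0 --c--> q1

q1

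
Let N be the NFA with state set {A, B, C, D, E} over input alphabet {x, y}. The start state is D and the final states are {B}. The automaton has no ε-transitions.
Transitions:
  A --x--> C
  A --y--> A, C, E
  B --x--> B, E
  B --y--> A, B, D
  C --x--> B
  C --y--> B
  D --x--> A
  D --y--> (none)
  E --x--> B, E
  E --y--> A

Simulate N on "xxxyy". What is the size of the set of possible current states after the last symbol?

5

Start: {D}
read x: {A}
read x: {C}
read x: {B}
read y: {A, B, D}
read y: {A, B, C, D, E}
Final reachable set {A, B, C, D, E} has 5 states.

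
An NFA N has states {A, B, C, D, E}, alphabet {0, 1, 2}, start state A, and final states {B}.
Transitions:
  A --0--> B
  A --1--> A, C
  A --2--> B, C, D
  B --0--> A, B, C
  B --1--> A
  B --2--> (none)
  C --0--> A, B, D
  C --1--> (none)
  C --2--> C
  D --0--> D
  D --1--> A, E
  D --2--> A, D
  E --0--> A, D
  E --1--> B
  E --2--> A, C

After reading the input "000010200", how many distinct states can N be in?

4

Start: {A}
read 0: {B}
read 0: {A, B, C}
read 0: {A, B, C, D}
read 0: {A, B, C, D}
read 1: {A, C, E}
read 0: {A, B, D}
read 2: {A, B, C, D}
read 0: {A, B, C, D}
read 0: {A, B, C, D}
Final reachable set {A, B, C, D} has 4 states.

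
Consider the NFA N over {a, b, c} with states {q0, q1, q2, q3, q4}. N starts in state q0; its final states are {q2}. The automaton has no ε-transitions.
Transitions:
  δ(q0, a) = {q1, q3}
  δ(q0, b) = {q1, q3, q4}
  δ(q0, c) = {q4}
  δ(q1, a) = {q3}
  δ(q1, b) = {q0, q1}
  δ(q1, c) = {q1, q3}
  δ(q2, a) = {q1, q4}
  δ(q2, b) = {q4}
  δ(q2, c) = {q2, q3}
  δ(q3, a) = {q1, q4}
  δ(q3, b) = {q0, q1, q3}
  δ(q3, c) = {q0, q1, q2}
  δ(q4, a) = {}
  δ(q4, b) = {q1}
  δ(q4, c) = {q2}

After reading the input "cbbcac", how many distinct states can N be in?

Start: {q0}
read c: {q4}
read b: {q1}
read b: {q0, q1}
read c: {q1, q3, q4}
read a: {q1, q3, q4}
read c: {q0, q1, q2, q3}
Final reachable set {q0, q1, q2, q3} has 4 states.

4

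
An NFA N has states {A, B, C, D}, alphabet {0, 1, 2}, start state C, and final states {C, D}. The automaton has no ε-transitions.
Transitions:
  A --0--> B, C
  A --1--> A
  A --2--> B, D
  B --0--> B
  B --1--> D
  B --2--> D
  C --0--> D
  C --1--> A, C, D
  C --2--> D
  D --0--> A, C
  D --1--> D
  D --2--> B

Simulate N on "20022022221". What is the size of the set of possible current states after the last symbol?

Start: {C}
read 2: {D}
read 0: {A, C}
read 0: {B, C, D}
read 2: {B, D}
read 2: {B, D}
read 0: {A, B, C}
read 2: {B, D}
read 2: {B, D}
read 2: {B, D}
read 2: {B, D}
read 1: {D}
Final reachable set {D} has 1 state.

1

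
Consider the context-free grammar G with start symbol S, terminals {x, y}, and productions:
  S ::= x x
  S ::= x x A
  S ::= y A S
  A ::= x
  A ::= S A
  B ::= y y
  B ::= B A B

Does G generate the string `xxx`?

S ⇒ xxA ⇒ xxx

yes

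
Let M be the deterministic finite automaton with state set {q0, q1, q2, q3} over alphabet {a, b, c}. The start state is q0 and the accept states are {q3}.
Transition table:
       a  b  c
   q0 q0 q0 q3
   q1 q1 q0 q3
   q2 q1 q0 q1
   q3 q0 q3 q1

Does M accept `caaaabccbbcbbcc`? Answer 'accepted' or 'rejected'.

accepted

q0 --c--> q3
q3 --a--> q0
q0 --a--> q0
q0 --a--> q0
q0 --a--> q0
q0 --b--> q0
q0 --c--> q3
q3 --c--> q1
q1 --b--> q0
q0 --b--> q0
q0 --c--> q3
q3 --b--> q3
q3 --b--> q3
q3 --c--> q1
q1 --c--> q3
End in state q3, which is an accepting state.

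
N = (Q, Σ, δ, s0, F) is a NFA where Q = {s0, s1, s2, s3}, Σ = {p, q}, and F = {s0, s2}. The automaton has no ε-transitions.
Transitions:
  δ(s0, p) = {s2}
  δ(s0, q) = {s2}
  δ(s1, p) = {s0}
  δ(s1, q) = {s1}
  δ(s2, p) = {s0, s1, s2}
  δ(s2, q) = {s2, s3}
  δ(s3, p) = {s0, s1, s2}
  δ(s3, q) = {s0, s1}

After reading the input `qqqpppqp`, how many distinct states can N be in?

3

Start: {s0}
read q: {s2}
read q: {s2, s3}
read q: {s0, s1, s2, s3}
read p: {s0, s1, s2}
read p: {s0, s1, s2}
read p: {s0, s1, s2}
read q: {s1, s2, s3}
read p: {s0, s1, s2}
Final reachable set {s0, s1, s2} has 3 states.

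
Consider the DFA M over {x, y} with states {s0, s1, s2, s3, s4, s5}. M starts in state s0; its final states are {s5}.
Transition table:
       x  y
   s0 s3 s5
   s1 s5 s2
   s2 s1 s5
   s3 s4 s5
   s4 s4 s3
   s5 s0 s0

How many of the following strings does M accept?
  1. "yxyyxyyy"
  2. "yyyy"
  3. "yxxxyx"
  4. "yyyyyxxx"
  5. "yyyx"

"yxyyxyyy": accepted
"yyyy": rejected
"yxxxyx": rejected
"yyyyyxxx": rejected
"yyyx": rejected

1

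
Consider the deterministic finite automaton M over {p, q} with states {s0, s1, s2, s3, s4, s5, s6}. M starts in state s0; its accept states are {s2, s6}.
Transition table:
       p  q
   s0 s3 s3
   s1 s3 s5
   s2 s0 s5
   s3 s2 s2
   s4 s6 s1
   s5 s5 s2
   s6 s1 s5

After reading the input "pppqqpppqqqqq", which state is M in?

s0 --p--> s3
s3 --p--> s2
s2 --p--> s0
s0 --q--> s3
s3 --q--> s2
s2 --p--> s0
s0 --p--> s3
s3 --p--> s2
s2 --q--> s5
s5 --q--> s2
s2 --q--> s5
s5 --q--> s2
s2 --q--> s5

s5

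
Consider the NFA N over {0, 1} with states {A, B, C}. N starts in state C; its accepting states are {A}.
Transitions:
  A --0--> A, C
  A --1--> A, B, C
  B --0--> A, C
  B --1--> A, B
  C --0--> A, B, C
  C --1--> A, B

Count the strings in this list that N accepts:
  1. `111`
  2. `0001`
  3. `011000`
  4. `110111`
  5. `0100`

`111`: accepted
`0001`: accepted
`011000`: accepted
`110111`: accepted
`0100`: accepted

5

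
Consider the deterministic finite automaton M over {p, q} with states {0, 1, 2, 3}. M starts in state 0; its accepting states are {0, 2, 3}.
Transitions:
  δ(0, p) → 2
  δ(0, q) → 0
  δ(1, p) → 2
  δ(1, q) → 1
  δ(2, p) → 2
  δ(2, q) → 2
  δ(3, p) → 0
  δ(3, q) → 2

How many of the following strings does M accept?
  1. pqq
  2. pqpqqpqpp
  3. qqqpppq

pqq: accepted
pqpqqpqpp: accepted
qqqpppq: accepted

3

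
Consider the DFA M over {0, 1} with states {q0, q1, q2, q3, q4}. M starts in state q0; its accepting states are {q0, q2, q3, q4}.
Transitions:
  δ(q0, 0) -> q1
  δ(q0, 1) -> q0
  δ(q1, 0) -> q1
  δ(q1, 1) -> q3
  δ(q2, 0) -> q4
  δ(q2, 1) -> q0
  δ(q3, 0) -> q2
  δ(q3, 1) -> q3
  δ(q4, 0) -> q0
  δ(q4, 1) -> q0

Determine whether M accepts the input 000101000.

rejected

q0 --0--> q1
q1 --0--> q1
q1 --0--> q1
q1 --1--> q3
q3 --0--> q2
q2 --1--> q0
q0 --0--> q1
q1 --0--> q1
q1 --0--> q1
End in state q1, which is not an accepting state.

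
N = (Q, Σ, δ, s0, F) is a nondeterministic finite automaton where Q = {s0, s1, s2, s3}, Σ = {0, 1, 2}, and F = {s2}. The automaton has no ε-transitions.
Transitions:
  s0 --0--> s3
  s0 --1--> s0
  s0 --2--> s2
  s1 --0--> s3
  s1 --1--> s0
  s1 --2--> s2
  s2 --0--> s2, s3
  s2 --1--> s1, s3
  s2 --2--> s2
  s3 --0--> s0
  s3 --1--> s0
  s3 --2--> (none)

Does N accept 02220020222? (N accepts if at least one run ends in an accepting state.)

Start: {s0}
read 0: {s3}
read 2: {}
The reachable set is empty and stays empty for the remaining 9 symbols.
Reachable ∩ accepting = {} — empty.

rejected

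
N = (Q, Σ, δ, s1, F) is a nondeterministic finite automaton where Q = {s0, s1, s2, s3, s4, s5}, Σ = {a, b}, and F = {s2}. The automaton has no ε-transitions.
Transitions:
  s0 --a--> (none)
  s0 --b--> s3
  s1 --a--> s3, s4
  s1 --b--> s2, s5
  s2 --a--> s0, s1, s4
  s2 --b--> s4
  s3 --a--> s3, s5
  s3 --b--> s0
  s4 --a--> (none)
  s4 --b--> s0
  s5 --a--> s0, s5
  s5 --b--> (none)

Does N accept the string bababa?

rejected

Start: {s1}
read b: {s2, s5}
read a: {s0, s1, s4, s5}
read b: {s0, s2, s3, s5}
read a: {s0, s1, s3, s4, s5}
read b: {s0, s2, s3, s5}
read a: {s0, s1, s3, s4, s5}
Reachable ∩ accepting = {} — empty.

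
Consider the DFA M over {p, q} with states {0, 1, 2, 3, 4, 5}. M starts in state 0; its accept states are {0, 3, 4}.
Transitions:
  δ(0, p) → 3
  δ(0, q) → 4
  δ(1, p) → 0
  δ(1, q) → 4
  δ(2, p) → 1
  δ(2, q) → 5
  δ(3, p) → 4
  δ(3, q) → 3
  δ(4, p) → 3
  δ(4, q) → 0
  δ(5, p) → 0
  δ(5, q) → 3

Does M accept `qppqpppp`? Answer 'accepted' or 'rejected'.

0 --q--> 4
4 --p--> 3
3 --p--> 4
4 --q--> 0
0 --p--> 3
3 --p--> 4
4 --p--> 3
3 --p--> 4
End in state 4, which is an accepting state.

accepted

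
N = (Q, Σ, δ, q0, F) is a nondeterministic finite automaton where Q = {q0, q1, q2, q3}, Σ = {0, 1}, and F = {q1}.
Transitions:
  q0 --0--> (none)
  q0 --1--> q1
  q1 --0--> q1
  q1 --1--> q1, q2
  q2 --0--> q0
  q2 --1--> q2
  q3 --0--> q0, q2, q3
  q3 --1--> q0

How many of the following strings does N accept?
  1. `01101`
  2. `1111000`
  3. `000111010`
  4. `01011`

1

`01101`: rejected
`1111000`: accepted
`000111010`: rejected
`01011`: rejected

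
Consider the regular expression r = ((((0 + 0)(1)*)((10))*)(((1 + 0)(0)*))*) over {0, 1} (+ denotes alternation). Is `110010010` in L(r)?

No split of 110010010 into u·v has (((0+0)(1)*)((10))*) matching u and (((1+0)(0)*))* matching v.

no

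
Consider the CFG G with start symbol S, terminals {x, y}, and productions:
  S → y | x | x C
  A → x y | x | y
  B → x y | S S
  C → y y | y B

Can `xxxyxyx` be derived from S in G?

no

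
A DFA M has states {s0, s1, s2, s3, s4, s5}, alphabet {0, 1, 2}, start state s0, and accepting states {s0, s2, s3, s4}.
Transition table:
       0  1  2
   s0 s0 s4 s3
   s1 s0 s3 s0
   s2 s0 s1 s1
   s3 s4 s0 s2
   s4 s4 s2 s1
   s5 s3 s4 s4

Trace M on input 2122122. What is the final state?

s3

s0 --2--> s3
s3 --1--> s0
s0 --2--> s3
s3 --2--> s2
s2 --1--> s1
s1 --2--> s0
s0 --2--> s3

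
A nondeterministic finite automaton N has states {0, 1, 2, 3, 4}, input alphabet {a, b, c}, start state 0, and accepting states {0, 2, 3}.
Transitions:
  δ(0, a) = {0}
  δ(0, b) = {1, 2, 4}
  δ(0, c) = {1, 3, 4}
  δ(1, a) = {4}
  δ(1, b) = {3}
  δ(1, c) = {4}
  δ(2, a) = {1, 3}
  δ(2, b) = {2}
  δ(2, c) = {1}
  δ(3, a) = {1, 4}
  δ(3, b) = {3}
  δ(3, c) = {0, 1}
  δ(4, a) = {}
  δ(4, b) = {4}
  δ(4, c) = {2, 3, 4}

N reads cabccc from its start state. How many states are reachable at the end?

Start: {0}
read c: {1, 3, 4}
read a: {1, 4}
read b: {3, 4}
read c: {0, 1, 2, 3, 4}
read c: {0, 1, 2, 3, 4}
read c: {0, 1, 2, 3, 4}
Final reachable set {0, 1, 2, 3, 4} has 5 states.

5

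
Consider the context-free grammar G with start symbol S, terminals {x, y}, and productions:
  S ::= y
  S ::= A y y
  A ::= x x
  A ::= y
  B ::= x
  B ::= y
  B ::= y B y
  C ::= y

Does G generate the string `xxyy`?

S ⇒ Ayy ⇒ xxyy

yes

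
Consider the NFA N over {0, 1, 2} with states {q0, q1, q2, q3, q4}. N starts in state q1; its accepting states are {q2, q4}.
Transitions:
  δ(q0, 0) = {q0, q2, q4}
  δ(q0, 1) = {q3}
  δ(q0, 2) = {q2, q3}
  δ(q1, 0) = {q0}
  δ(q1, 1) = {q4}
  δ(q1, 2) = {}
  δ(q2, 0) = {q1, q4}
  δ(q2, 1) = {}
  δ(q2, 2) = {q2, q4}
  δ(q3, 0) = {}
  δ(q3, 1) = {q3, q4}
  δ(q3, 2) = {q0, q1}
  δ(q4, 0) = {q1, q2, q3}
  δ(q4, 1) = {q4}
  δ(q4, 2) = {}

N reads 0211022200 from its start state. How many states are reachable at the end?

Start: {q1}
read 0: {q0}
read 2: {q2, q3}
read 1: {q3, q4}
read 1: {q3, q4}
read 0: {q1, q2, q3}
read 2: {q0, q1, q2, q4}
read 2: {q2, q3, q4}
read 2: {q0, q1, q2, q4}
read 0: {q0, q1, q2, q3, q4}
read 0: {q0, q1, q2, q3, q4}
Final reachable set {q0, q1, q2, q3, q4} has 5 states.

5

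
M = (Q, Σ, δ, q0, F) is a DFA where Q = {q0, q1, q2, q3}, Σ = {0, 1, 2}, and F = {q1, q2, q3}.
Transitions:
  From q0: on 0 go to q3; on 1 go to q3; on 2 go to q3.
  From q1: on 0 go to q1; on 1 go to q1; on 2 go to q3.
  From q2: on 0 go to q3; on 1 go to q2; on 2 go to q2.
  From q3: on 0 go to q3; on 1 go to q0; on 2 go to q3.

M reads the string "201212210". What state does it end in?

q3

q0 --2--> q3
q3 --0--> q3
q3 --1--> q0
q0 --2--> q3
q3 --1--> q0
q0 --2--> q3
q3 --2--> q3
q3 --1--> q0
q0 --0--> q3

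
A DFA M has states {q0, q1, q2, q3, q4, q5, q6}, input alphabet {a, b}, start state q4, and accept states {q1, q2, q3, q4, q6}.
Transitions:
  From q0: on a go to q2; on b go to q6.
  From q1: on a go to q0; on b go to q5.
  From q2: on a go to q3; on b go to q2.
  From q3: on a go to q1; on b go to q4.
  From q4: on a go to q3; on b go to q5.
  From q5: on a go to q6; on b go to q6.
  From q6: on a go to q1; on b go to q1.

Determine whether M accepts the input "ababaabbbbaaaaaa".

accepted

q4 --a--> q3
q3 --b--> q4
q4 --a--> q3
q3 --b--> q4
q4 --a--> q3
q3 --a--> q1
q1 --b--> q5
q5 --b--> q6
q6 --b--> q1
q1 --b--> q5
q5 --a--> q6
q6 --a--> q1
q1 --a--> q0
q0 --a--> q2
q2 --a--> q3
q3 --a--> q1
End in state q1, which is an accepting state.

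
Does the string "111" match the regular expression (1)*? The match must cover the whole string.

Split into 3 pieces 1 · 1 · 1; each matches 1.

yes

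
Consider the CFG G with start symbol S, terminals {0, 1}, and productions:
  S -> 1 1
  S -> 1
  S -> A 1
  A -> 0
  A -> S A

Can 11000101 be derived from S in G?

no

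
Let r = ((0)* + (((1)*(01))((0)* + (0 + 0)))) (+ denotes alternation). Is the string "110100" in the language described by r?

yes

The right alternative (((1)*(01))((0)*+(0+0))) matches 110100.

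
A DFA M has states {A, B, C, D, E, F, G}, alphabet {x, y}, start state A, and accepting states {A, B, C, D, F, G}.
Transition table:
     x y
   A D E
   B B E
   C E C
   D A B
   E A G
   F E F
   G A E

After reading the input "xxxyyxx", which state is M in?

D

A --x--> D
D --x--> A
A --x--> D
D --y--> B
B --y--> E
E --x--> A
A --x--> D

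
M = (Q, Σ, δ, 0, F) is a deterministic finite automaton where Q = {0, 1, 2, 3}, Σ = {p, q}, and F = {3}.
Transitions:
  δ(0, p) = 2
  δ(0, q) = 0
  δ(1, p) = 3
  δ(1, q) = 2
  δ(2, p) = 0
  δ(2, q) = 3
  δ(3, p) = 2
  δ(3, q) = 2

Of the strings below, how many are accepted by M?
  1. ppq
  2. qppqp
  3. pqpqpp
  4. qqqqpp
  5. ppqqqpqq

ppq: rejected
qppqp: rejected
pqpqpp: rejected
qqqqpp: rejected
ppqqqpqq: rejected

0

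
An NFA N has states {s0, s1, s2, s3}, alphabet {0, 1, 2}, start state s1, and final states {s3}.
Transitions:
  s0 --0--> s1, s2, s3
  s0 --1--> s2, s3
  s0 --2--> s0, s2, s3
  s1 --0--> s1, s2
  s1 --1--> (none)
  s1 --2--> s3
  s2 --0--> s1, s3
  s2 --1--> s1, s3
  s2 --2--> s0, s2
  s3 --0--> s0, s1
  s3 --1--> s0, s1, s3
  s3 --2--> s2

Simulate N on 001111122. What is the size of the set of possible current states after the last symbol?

3

Start: {s1}
read 0: {s1, s2}
read 0: {s1, s2, s3}
read 1: {s0, s1, s3}
read 1: {s0, s1, s2, s3}
read 1: {s0, s1, s2, s3}
read 1: {s0, s1, s2, s3}
read 1: {s0, s1, s2, s3}
read 2: {s0, s2, s3}
read 2: {s0, s2, s3}
Final reachable set {s0, s2, s3} has 3 states.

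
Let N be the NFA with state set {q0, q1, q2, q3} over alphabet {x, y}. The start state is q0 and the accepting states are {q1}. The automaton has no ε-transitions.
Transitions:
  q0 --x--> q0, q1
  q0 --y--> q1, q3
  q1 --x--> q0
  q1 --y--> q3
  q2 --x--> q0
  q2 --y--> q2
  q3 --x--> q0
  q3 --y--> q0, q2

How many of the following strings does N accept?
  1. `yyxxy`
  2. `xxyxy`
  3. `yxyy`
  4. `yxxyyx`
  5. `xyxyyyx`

`yyxxy`: accepted
`xxyxy`: accepted
`yxyy`: rejected
`yxxyyx`: accepted
`xyxyyyx`: accepted

4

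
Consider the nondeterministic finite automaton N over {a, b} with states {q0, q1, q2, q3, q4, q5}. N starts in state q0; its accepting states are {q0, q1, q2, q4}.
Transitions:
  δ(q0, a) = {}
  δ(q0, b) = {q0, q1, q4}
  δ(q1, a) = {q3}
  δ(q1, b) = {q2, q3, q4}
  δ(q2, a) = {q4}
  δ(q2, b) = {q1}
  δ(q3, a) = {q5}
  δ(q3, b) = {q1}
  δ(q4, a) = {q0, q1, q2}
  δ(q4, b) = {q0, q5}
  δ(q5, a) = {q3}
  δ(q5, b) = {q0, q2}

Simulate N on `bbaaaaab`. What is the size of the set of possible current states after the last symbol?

Start: {q0}
read b: {q0, q1, q4}
read b: {q0, q1, q2, q3, q4, q5}
read a: {q0, q1, q2, q3, q4, q5}
read a: {q0, q1, q2, q3, q4, q5}
read a: {q0, q1, q2, q3, q4, q5}
read a: {q0, q1, q2, q3, q4, q5}
read a: {q0, q1, q2, q3, q4, q5}
read b: {q0, q1, q2, q3, q4, q5}
Final reachable set {q0, q1, q2, q3, q4, q5} has 6 states.

6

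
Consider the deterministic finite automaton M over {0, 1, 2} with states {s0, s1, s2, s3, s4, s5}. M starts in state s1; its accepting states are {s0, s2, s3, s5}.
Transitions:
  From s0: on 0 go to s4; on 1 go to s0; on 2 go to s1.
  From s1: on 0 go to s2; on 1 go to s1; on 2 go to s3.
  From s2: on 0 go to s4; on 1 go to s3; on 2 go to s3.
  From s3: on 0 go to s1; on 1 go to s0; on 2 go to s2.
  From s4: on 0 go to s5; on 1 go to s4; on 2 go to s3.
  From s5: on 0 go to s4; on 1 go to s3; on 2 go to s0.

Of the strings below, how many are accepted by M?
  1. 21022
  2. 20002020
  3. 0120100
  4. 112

21022: accepted
20002020: rejected
0120100: rejected
112: accepted

2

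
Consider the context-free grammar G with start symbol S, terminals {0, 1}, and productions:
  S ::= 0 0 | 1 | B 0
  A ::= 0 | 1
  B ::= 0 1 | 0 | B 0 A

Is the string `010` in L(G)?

S ⇒ B0 ⇒ 010

yes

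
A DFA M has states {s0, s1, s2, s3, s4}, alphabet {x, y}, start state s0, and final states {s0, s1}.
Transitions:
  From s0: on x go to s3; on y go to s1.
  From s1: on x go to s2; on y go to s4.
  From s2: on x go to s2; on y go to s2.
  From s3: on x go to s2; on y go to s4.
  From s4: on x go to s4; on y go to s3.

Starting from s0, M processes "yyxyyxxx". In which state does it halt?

s0 --y--> s1
s1 --y--> s4
s4 --x--> s4
s4 --y--> s3
s3 --y--> s4
s4 --x--> s4
s4 --x--> s4
s4 --x--> s4

s4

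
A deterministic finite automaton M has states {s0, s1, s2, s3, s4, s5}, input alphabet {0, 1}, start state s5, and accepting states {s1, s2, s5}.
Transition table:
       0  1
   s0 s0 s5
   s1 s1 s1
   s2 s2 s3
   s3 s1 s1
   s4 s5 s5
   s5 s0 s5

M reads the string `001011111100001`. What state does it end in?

s5

s5 --0--> s0
s0 --0--> s0
s0 --1--> s5
s5 --0--> s0
s0 --1--> s5
s5 --1--> s5
s5 --1--> s5
s5 --1--> s5
s5 --1--> s5
s5 --1--> s5
s5 --0--> s0
s0 --0--> s0
s0 --0--> s0
s0 --0--> s0
s0 --1--> s5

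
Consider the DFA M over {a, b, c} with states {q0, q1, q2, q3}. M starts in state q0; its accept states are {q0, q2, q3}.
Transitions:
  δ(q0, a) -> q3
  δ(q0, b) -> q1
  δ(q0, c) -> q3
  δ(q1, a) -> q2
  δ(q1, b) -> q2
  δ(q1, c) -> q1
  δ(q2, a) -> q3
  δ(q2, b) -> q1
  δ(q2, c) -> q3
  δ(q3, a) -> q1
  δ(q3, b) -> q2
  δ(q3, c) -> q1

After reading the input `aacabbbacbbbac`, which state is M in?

q1

q0 --a--> q3
q3 --a--> q1
q1 --c--> q1
q1 --a--> q2
q2 --b--> q1
q1 --b--> q2
q2 --b--> q1
q1 --a--> q2
q2 --c--> q3
q3 --b--> q2
q2 --b--> q1
q1 --b--> q2
q2 --a--> q3
q3 --c--> q1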